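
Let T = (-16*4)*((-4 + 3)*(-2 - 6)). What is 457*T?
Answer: -233984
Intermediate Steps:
T = -512 (T = -(-64)*(-8) = -64*8 = -512)
457*T = 457*(-512) = -233984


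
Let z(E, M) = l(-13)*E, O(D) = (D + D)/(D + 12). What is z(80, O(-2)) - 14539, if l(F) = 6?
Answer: -14059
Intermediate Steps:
O(D) = 2*D/(12 + D) (O(D) = (2*D)/(12 + D) = 2*D/(12 + D))
z(E, M) = 6*E
z(80, O(-2)) - 14539 = 6*80 - 14539 = 480 - 14539 = -14059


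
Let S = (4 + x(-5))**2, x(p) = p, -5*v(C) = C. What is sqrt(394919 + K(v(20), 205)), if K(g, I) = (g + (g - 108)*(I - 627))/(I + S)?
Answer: sqrt(4192129561)/103 ≈ 628.61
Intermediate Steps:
v(C) = -C/5
S = 1 (S = (4 - 5)**2 = (-1)**2 = 1)
K(g, I) = (g + (-627 + I)*(-108 + g))/(1 + I) (K(g, I) = (g + (g - 108)*(I - 627))/(I + 1) = (g + (-108 + g)*(-627 + I))/(1 + I) = (g + (-627 + I)*(-108 + g))/(1 + I))
sqrt(394919 + K(v(20), 205)) = sqrt(394919 + (67716 - (-626)*20/5 - 108*205 + 205*(-1/5*20))/(1 + 205)) = sqrt(394919 + (67716 - 626*(-4) - 22140 + 205*(-4))/206) = sqrt(394919 + (67716 + 2504 - 22140 - 820)/206) = sqrt(394919 + (1/206)*47260) = sqrt(394919 + 23630/103) = sqrt(40700287/103) = sqrt(4192129561)/103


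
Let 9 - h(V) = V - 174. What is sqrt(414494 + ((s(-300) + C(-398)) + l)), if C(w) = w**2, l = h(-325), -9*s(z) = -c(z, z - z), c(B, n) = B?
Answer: sqrt(5160354)/3 ≈ 757.21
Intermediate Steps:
h(V) = 183 - V (h(V) = 9 - (V - 174) = 9 - (-174 + V) = 9 + (174 - V) = 183 - V)
s(z) = z/9 (s(z) = -(-1)*z/9 = z/9)
l = 508 (l = 183 - 1*(-325) = 183 + 325 = 508)
sqrt(414494 + ((s(-300) + C(-398)) + l)) = sqrt(414494 + (((1/9)*(-300) + (-398)**2) + 508)) = sqrt(414494 + ((-100/3 + 158404) + 508)) = sqrt(414494 + (475112/3 + 508)) = sqrt(414494 + 476636/3) = sqrt(1720118/3) = sqrt(5160354)/3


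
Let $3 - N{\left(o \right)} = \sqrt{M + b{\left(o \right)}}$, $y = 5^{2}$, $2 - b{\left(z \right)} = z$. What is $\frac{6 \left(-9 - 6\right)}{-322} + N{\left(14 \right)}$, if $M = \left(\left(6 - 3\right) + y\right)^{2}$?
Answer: $\frac{528}{161} - 2 \sqrt{193} \approx -24.505$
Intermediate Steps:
$b{\left(z \right)} = 2 - z$
$y = 25$
$M = 784$ ($M = \left(\left(6 - 3\right) + 25\right)^{2} = \left(3 + 25\right)^{2} = 28^{2} = 784$)
$N{\left(o \right)} = 3 - \sqrt{786 - o}$ ($N{\left(o \right)} = 3 - \sqrt{784 - \left(-2 + o\right)} = 3 - \sqrt{786 - o}$)
$\frac{6 \left(-9 - 6\right)}{-322} + N{\left(14 \right)} = \frac{6 \left(-9 - 6\right)}{-322} + \left(3 - \sqrt{786 - 14}\right) = 6 \left(-15\right) \left(- \frac{1}{322}\right) + \left(3 - \sqrt{786 - 14}\right) = \left(-90\right) \left(- \frac{1}{322}\right) + \left(3 - \sqrt{772}\right) = \frac{45}{161} + \left(3 - 2 \sqrt{193}\right) = \frac{528}{161} - 2 \sqrt{193}$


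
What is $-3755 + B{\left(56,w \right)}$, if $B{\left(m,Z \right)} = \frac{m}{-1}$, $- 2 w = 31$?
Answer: $-3811$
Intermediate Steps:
$w = - \frac{31}{2}$ ($w = \left(- \frac{1}{2}\right) 31 = - \frac{31}{2} \approx -15.5$)
$B{\left(m,Z \right)} = - m$ ($B{\left(m,Z \right)} = m \left(-1\right) = - m$)
$-3755 + B{\left(56,w \right)} = -3755 - 56 = -3811$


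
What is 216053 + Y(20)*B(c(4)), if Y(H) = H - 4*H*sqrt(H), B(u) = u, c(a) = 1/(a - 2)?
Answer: 216063 - 80*sqrt(5) ≈ 2.1588e+5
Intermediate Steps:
c(a) = 1/(-2 + a)
Y(H) = H - 4*H**(3/2)
216053 + Y(20)*B(c(4)) = 216053 + (20 - 160*sqrt(5))/(-2 + 4) = 216053 + (20 - 160*sqrt(5))/2 = 216053 + (20 - 160*sqrt(5))*(1/2) = 216053 + (10 - 80*sqrt(5)) = 216063 - 80*sqrt(5)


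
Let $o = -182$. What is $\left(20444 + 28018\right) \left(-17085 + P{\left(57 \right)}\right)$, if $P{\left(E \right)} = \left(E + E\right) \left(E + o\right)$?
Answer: $-1518556770$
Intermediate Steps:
$P{\left(E \right)} = 2 E \left(-182 + E\right)$ ($P{\left(E \right)} = \left(E + E\right) \left(E - 182\right) = 2 E \left(-182 + E\right)$)
$\left(20444 + 28018\right) \left(-17085 + P{\left(57 \right)}\right) = \left(20444 + 28018\right) \left(-17085 + 2 \cdot 57 \left(-182 + 57\right)\right) = 48462 \left(-17085 + 2 \cdot 57 \left(-125\right)\right) = 48462 \left(-17085 - 14250\right) = 48462 \left(-31335\right) = -1518556770$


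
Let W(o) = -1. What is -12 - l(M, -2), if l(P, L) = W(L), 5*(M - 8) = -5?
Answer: -11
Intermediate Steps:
M = 7 (M = 8 + (⅕)*(-5) = 8 - 1 = 7)
l(P, L) = -1
-12 - l(M, -2) = -12 - 1*(-1) = -12 + 1 = -11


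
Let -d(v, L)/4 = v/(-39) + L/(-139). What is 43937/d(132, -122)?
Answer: 79394159/18120 ≈ 4381.6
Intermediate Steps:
d(v, L) = 4*v/39 + 4*L/139 (d(v, L) = -4*(v/(-39) + L/(-139)) = -4*(v*(-1/39) + L*(-1/139)) = -4*(-v/39 - L/139) = 4*v/39 + 4*L/139)
43937/d(132, -122) = 43937/((4/39)*132 + (4/139)*(-122)) = 43937/(176/13 - 488/139) = 43937/(18120/1807) = 43937*(1807/18120) = 79394159/18120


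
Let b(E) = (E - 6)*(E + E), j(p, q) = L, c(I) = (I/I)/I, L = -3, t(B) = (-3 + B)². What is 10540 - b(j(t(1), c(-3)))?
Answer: 10486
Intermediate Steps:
c(I) = 1/I
j(p, q) = -3
b(E) = 2*E*(-6 + E) (b(E) = (-6 + E)*(2*E) = 2*E*(-6 + E))
10540 - b(j(t(1), c(-3))) = 10540 - 2*(-3)*(-6 - 3) = 10540 - 2*(-3)*(-9) = 10540 - 1*54 = 10540 - 54 = 10486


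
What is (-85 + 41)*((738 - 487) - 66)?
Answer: -8140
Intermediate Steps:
(-85 + 41)*((738 - 487) - 66) = -44*(251 - 66) = -44*185 = -8140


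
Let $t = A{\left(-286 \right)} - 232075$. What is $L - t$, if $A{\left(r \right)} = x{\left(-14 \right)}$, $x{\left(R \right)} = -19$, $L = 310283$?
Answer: $542377$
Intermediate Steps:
$A{\left(r \right)} = -19$
$t = -232094$ ($t = -19 - 232075 = -232094$)
$L - t = 310283 - -232094 = 310283 + 232094 = 542377$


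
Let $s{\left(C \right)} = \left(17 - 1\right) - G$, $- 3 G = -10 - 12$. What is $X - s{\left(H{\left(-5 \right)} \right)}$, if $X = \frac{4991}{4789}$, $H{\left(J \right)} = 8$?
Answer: $- \frac{109541}{14367} \approx -7.6245$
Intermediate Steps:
$G = \frac{22}{3}$ ($G = - \frac{-10 - 12}{3} = \left(- \frac{1}{3}\right) \left(-22\right) = \frac{22}{3} \approx 7.3333$)
$X = \frac{4991}{4789}$ ($X = 4991 \cdot \frac{1}{4789} = \frac{4991}{4789} \approx 1.0422$)
$s{\left(C \right)} = \frac{26}{3}$ ($s{\left(C \right)} = \left(17 - 1\right) - \frac{22}{3} = 16 - \frac{22}{3} = \frac{26}{3}$)
$X - s{\left(H{\left(-5 \right)} \right)} = \frac{4991}{4789} - \frac{26}{3} = - \frac{109541}{14367}$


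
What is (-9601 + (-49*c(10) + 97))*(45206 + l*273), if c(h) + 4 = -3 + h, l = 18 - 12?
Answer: -452091444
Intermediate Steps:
l = 6
c(h) = -7 + h (c(h) = -4 + (-3 + h) = -7 + h)
(-9601 + (-49*c(10) + 97))*(45206 + l*273) = (-9601 + (-49*(-7 + 10) + 97))*(45206 + 6*273) = (-9601 + (-49*3 + 97))*(45206 + 1638) = (-9601 + (-147 + 97))*46844 = (-9601 - 50)*46844 = -9651*46844 = -452091444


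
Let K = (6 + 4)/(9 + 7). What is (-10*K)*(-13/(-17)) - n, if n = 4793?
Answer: -326249/68 ≈ -4797.8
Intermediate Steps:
K = 5/8 (K = 10/16 = 10*(1/16) = 5/8 ≈ 0.62500)
(-10*K)*(-13/(-17)) - n = (-10*5/8)*(-13/(-17)) - 1*4793 = -(-325)*(-1)/(4*17) - 4793 = -25/4*13/17 - 4793 = -325/68 - 4793 = -326249/68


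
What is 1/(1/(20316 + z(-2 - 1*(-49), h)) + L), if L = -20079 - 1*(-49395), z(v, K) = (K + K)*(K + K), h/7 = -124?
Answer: 3034012/88945095793 ≈ 3.4111e-5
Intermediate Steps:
h = -868 (h = 7*(-124) = -868)
z(v, K) = 4*K**2 (z(v, K) = (2*K)*(2*K) = 4*K**2)
L = 29316 (L = -20079 + 49395 = 29316)
1/(1/(20316 + z(-2 - 1*(-49), h)) + L) = 1/(1/(20316 + 4*(-868)**2) + 29316) = 1/(1/(20316 + 4*753424) + 29316) = 1/(1/(20316 + 3013696) + 29316) = 1/(1/3034012 + 29316) = 1/(88945095793/3034012) = 3034012/88945095793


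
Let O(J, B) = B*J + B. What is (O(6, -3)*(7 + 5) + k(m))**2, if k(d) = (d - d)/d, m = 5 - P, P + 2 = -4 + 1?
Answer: 63504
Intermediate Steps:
O(J, B) = B + B*J
P = -5 (P = -2 + (-4 + 1) = -2 - 3 = -5)
m = 10 (m = 5 - 1*(-5) = 5 + 5 = 10)
k(d) = 0 (k(d) = 0/d = 0)
(O(6, -3)*(7 + 5) + k(m))**2 = ((-3*(1 + 6))*(7 + 5) + 0)**2 = (-3*7*12 + 0)**2 = (-21*12 + 0)**2 = (-252 + 0)**2 = (-252)**2 = 63504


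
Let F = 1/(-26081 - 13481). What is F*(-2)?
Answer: 1/19781 ≈ 5.0554e-5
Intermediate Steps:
F = -1/39562 (F = 1/(-39562) = -1/39562 ≈ -2.5277e-5)
F*(-2) = -1/39562*(-2) = 1/19781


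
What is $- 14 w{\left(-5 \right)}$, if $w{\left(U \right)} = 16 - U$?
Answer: $-294$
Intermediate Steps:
$- 14 w{\left(-5 \right)} = - 14 \left(16 - -5\right) = - 14 \left(16 + 5\right) = \left(-14\right) 21 = -294$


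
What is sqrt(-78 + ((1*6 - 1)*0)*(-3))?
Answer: I*sqrt(78) ≈ 8.8318*I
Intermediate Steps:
sqrt(-78 + ((1*6 - 1)*0)*(-3)) = sqrt(-78 + ((6 - 1)*0)*(-3)) = sqrt(-78 + (5*0)*(-3)) = sqrt(-78 + 0*(-3)) = sqrt(-78 + 0) = sqrt(-78) = I*sqrt(78)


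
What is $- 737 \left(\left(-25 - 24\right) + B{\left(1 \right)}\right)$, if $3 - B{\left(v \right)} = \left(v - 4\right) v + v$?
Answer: $32428$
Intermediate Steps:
$B{\left(v \right)} = 3 - v - v \left(-4 + v\right)$ ($B{\left(v \right)} = 3 - \left(\left(v - 4\right) v + v\right) = 3 - \left(\left(-4 + v\right) v + v\right) = 3 - \left(v \left(-4 + v\right) + v\right) = 3 - \left(v + v \left(-4 + v\right)\right) = 3 - v - v \left(-4 + v\right)$)
$- 737 \left(\left(-25 - 24\right) + B{\left(1 \right)}\right) = - 737 \left(\left(-25 - 24\right) + \left(3 - 1^{2} + 3 \cdot 1\right)\right) = - 737 \left(-49 + \left(3 - 1 + 3\right)\right) = - 737 \left(-49 + 5\right) = \left(-737\right) \left(-44\right) = 32428$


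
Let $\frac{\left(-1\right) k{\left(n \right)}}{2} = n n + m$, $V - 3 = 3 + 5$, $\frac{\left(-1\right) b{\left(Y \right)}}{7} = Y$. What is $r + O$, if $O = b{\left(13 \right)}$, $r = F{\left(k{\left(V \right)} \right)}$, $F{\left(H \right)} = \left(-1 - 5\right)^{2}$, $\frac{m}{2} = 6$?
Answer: $-55$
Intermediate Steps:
$m = 12$ ($m = 2 \cdot 6 = 12$)
$b{\left(Y \right)} = - 7 Y$
$V = 11$ ($V = 3 + \left(3 + 5\right) = 3 + 8 = 11$)
$k{\left(n \right)} = -24 - 2 n^{2}$ ($k{\left(n \right)} = - 2 \left(n n + 12\right) = - 2 \left(n^{2} + 12\right) = - 2 \left(12 + n^{2}\right) = -24 - 2 n^{2}$)
$F{\left(H \right)} = 36$ ($F{\left(H \right)} = \left(-6\right)^{2} = 36$)
$r = 36$
$O = -91$ ($O = \left(-7\right) 13 = -91$)
$r + O = 36 - 91 = -55$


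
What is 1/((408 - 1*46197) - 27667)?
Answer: -1/73456 ≈ -1.3614e-5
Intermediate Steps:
1/((408 - 1*46197) - 27667) = 1/((408 - 46197) - 27667) = 1/(-45789 - 27667) = 1/(-73456) = -1/73456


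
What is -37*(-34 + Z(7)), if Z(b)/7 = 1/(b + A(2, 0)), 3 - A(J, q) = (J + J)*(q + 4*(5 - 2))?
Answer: 48063/38 ≈ 1264.8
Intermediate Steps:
A(J, q) = 3 - 2*J*(12 + q) (A(J, q) = 3 - (J + J)*(q + 4*(5 - 2)) = 3 - 2*J*(q + 4*3) = 3 - 2*J*(q + 12) = 3 - 2*J*(12 + q))
Z(b) = 7/(-45 + b) (Z(b) = 7/(b + (3 - 24*2 - 2*2*0)) = 7/(b + (3 - 48 + 0)) = 7/(b - 45) = 7/(-45 + b))
-37*(-34 + Z(7)) = -37*(-34 + 7/(-45 + 7)) = -37*(-34 + 7/(-38)) = -37*(-34 + 7*(-1/38)) = -37*(-34 - 7/38) = -37*(-1299/38) = 48063/38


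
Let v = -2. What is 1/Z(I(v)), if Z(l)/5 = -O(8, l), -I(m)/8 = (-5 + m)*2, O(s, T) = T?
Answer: -1/560 ≈ -0.0017857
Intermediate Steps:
I(m) = 80 - 16*m (I(m) = -8*(-5 + m)*2 = -8*(-10 + 2*m) = 80 - 16*m)
Z(l) = -5*l (Z(l) = 5*(-l) = -5*l)
1/Z(I(v)) = 1/(-5*(80 - 16*(-2))) = 1/(-5*(80 + 32)) = 1/(-5*112) = 1/(-560) = -1/560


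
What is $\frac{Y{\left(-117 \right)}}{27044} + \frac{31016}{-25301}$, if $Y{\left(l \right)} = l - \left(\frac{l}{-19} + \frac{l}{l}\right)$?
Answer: $- \frac{15996822435}{13000564636} \approx -1.2305$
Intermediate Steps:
$Y{\left(l \right)} = -1 + \frac{20 l}{19}$ ($Y{\left(l \right)} = l - \left(l \left(- \frac{1}{19}\right) + 1\right) = l - \left(- \frac{l}{19} + 1\right) = l - \left(1 - \frac{l}{19}\right) = l + \left(-1 + \frac{l}{19}\right) = -1 + \frac{20 l}{19}$)
$\frac{Y{\left(-117 \right)}}{27044} + \frac{31016}{-25301} = \frac{-1 + \frac{20}{19} \left(-117\right)}{27044} + \frac{31016}{-25301} = \left(-1 - \frac{2340}{19}\right) \frac{1}{27044} + 31016 \left(- \frac{1}{25301}\right) = \left(- \frac{2359}{19}\right) \frac{1}{27044} - \frac{31016}{25301} = - \frac{2359}{513836} - \frac{31016}{25301} = - \frac{15996822435}{13000564636}$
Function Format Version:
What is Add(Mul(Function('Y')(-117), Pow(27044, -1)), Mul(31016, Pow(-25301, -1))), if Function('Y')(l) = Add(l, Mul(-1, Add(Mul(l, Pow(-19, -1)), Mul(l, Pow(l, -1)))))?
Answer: Rational(-15996822435, 13000564636) ≈ -1.2305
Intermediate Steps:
Function('Y')(l) = Add(-1, Mul(Rational(20, 19), l)) (Function('Y')(l) = Add(l, Mul(-1, Add(Mul(l, Rational(-1, 19)), 1))) = Add(l, Mul(-1, Add(Mul(Rational(-1, 19), l), 1))) = Add(l, Mul(-1, Add(1, Mul(Rational(-1, 19), l)))) = Add(l, Add(-1, Mul(Rational(1, 19), l))) = Add(-1, Mul(Rational(20, 19), l)))
Add(Mul(Function('Y')(-117), Pow(27044, -1)), Mul(31016, Pow(-25301, -1))) = Add(Mul(Add(-1, Mul(Rational(20, 19), -117)), Pow(27044, -1)), Mul(31016, Pow(-25301, -1))) = Add(Mul(Add(-1, Rational(-2340, 19)), Rational(1, 27044)), Mul(31016, Rational(-1, 25301))) = Add(Mul(Rational(-2359, 19), Rational(1, 27044)), Rational(-31016, 25301)) = Add(Rational(-2359, 513836), Rational(-31016, 25301)) = Rational(-15996822435, 13000564636)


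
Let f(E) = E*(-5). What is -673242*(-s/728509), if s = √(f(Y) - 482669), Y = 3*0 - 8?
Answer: 673242*I*√482629/728509 ≈ 642.01*I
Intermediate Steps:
Y = -8 (Y = 0 - 8 = -8)
f(E) = -5*E
s = I*√482629 (s = √(-5*(-8) - 482669) = √(40 - 482669) = √(-482629) = I*√482629 ≈ 694.71*I)
-673242*(-s/728509) = -673242*(-I*√482629/728509) = -(-673242)*I*√482629/728509 = 673242*I*√482629/728509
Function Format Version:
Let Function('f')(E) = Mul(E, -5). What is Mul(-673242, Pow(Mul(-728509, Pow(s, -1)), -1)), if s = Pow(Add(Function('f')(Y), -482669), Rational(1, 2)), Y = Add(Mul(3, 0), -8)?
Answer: Mul(Rational(673242, 728509), I, Pow(482629, Rational(1, 2))) ≈ Mul(642.01, I)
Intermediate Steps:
Y = -8 (Y = Add(0, -8) = -8)
Function('f')(E) = Mul(-5, E)
s = Mul(I, Pow(482629, Rational(1, 2))) (s = Pow(Add(Mul(-5, -8), -482669), Rational(1, 2)) = Pow(Add(40, -482669), Rational(1, 2)) = Pow(-482629, Rational(1, 2)) = Mul(I, Pow(482629, Rational(1, 2))) ≈ Mul(694.71, I))
Mul(-673242, Pow(Mul(-728509, Pow(s, -1)), -1)) = Mul(-673242, Pow(Mul(-728509, Pow(Mul(I, Pow(482629, Rational(1, 2))), -1)), -1)) = Mul(-673242, Pow(Mul(-728509, Mul(Rational(-1, 482629), I, Pow(482629, Rational(1, 2)))), -1)) = Mul(-673242, Pow(Mul(Rational(728509, 482629), I, Pow(482629, Rational(1, 2))), -1)) = Mul(-673242, Mul(Rational(-1, 728509), I, Pow(482629, Rational(1, 2)))) = Mul(Rational(673242, 728509), I, Pow(482629, Rational(1, 2)))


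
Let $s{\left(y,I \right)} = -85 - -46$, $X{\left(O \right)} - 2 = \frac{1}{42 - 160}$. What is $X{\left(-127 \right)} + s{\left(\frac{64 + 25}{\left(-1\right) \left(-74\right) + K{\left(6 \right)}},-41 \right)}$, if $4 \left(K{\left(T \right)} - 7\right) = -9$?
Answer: $- \frac{4367}{118} \approx -37.008$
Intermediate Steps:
$K{\left(T \right)} = \frac{19}{4}$ ($K{\left(T \right)} = 7 + \frac{1}{4} \left(-9\right) = 7 - \frac{9}{4} = \frac{19}{4}$)
$X{\left(O \right)} = \frac{235}{118}$ ($X{\left(O \right)} = 2 + \frac{1}{42 - 160} = 2 + \frac{1}{-118} = 2 - \frac{1}{118} = \frac{235}{118}$)
$s{\left(y,I \right)} = -39$ ($s{\left(y,I \right)} = -85 + 46 = -39$)
$X{\left(-127 \right)} + s{\left(\frac{64 + 25}{\left(-1\right) \left(-74\right) + K{\left(6 \right)}},-41 \right)} = \frac{235}{118} - 39 = - \frac{4367}{118}$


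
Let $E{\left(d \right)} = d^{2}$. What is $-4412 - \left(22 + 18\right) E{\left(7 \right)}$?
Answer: $-6372$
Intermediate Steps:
$-4412 - \left(22 + 18\right) E{\left(7 \right)} = -4412 - \left(22 + 18\right) 7^{2} = -4412 - 40 \cdot 49 = -4412 - 1960 = -6372$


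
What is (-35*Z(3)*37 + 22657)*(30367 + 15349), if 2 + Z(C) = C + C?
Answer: 798978532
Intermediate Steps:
Z(C) = -2 + 2*C (Z(C) = -2 + (C + C) = -2 + 2*C)
(-35*Z(3)*37 + 22657)*(30367 + 15349) = (-35*(-2 + 2*3)*37 + 22657)*(30367 + 15349) = (-35*(-2 + 6)*37 + 22657)*45716 = (-35*4*37 + 22657)*45716 = (-140*37 + 22657)*45716 = (-5180 + 22657)*45716 = 17477*45716 = 798978532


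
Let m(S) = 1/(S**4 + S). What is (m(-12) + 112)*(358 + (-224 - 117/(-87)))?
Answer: 58027225/3828 ≈ 15159.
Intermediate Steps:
m(S) = 1/(S + S**4)
(m(-12) + 112)*(358 + (-224 - 117/(-87))) = (1/(-12 + (-12)**4) + 112)*(358 + (-224 - 117/(-87))) = (1/(-12 + 20736) + 112)*(358 + (-224 - 117*(-1/87))) = (1/20724 + 112)*(358 + (-224 + 39/29)) = (1/20724 + 112)*(358 - 6457/29) = (2321089/20724)*(3925/29) = 58027225/3828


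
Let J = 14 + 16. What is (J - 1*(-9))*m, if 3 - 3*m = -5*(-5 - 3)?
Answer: -481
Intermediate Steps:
m = -37/3 (m = 1 - (-5)*(-5 - 3)/3 = 1 - (-5)*(-8)/3 = 1 - 1/3*40 = 1 - 40/3 = -37/3 ≈ -12.333)
J = 30
(J - 1*(-9))*m = (30 - 1*(-9))*(-37/3) = (30 + 9)*(-37/3) = 39*(-37/3) = -481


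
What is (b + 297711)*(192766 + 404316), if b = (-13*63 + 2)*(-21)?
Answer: 188002015176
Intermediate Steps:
b = 17157 (b = (-819 + 2)*(-21) = -817*(-21) = 17157)
(b + 297711)*(192766 + 404316) = (17157 + 297711)*(192766 + 404316) = 314868*597082 = 188002015176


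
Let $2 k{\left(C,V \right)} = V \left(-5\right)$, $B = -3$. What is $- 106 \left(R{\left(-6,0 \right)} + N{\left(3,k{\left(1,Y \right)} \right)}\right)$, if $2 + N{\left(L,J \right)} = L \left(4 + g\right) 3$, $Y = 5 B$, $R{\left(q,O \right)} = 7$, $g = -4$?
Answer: $-530$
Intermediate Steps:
$Y = -15$ ($Y = 5 \left(-3\right) = -15$)
$k{\left(C,V \right)} = - \frac{5 V}{2}$ ($k{\left(C,V \right)} = \frac{V \left(-5\right)}{2} = \frac{\left(-5\right) V}{2} = - \frac{5 V}{2}$)
$N{\left(L,J \right)} = -2$ ($N{\left(L,J \right)} = -2 + L \left(4 - 4\right) 3 = -2 + L 0 \cdot 3 = -2 + 0 \cdot 3 = -2 + 0 = -2$)
$- 106 \left(R{\left(-6,0 \right)} + N{\left(3,k{\left(1,Y \right)} \right)}\right) = - 106 \left(7 - 2\right) = \left(-106\right) 5 = -530$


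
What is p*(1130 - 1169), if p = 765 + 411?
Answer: -45864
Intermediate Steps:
p = 1176
p*(1130 - 1169) = 1176*(1130 - 1169) = 1176*(-39) = -45864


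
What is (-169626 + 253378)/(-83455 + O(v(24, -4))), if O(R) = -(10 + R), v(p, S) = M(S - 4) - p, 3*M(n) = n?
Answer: -251256/250315 ≈ -1.0038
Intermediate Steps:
M(n) = n/3
v(p, S) = -4/3 - p + S/3 (v(p, S) = (S - 4)/3 - p = (-4 + S)/3 - p = (-4/3 + S/3) - p = -4/3 - p + S/3)
O(R) = -10 - R
(-169626 + 253378)/(-83455 + O(v(24, -4))) = (-169626 + 253378)/(-83455 + (-10 - (-4/3 - 1*24 + (⅓)*(-4)))) = 83752/(-83455 + (-10 - (-4/3 - 24 - 4/3))) = 83752/(-83455 + (-10 - 1*(-80/3))) = 83752/(-83455 + (-10 + 80/3)) = 83752/(-83455 + 50/3) = 83752/(-250315/3) = 83752*(-3/250315) = -251256/250315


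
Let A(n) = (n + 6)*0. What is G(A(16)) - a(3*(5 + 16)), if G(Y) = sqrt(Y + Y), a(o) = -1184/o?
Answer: 1184/63 ≈ 18.794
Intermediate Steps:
A(n) = 0 (A(n) = (6 + n)*0 = 0)
G(Y) = sqrt(2)*sqrt(Y) (G(Y) = sqrt(2*Y) = sqrt(2)*sqrt(Y))
G(A(16)) - a(3*(5 + 16)) = sqrt(2)*sqrt(0) - (-1184)/(3*(5 + 16)) = sqrt(2)*0 - (-1184)/(3*21) = 0 - (-1184)/63 = 0 - 1*(-1184/63) = 0 + 1184/63 = 1184/63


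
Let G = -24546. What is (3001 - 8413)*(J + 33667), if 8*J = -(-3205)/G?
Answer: -2981614331201/16364 ≈ -1.8221e+8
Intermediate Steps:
J = -3205/196368 (J = (-(-3205)/(-24546))/8 = (-(-3205)*(-1)/24546)/8 = (-1*3205/24546)/8 = (1/8)*(-3205/24546) = -3205/196368 ≈ -0.016321)
(3001 - 8413)*(J + 33667) = (3001 - 8413)*(-3205/196368 + 33667) = -5412*6611118251/196368 = -2981614331201/16364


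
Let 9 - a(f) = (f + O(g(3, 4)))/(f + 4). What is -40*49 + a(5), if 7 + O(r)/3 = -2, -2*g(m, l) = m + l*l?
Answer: -17537/9 ≈ -1948.6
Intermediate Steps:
g(m, l) = -m/2 - l**2/2 (g(m, l) = -(m + l*l)/2 = -(m + l**2)/2 = -m/2 - l**2/2)
O(r) = -27 (O(r) = -21 + 3*(-2) = -21 - 6 = -27)
a(f) = 9 - (-27 + f)/(4 + f) (a(f) = 9 - (f - 27)/(f + 4) = 9 - (-27 + f)/(4 + f))
-40*49 + a(5) = -40*49 + (63 + 8*5)/(4 + 5) = -1960 + (63 + 40)/9 = -1960 + (1/9)*103 = -1960 + 103/9 = -17537/9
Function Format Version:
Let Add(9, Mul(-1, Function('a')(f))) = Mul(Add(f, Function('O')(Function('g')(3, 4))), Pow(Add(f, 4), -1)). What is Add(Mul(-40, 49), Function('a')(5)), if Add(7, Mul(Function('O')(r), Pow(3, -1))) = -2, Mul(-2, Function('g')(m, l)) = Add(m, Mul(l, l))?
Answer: Rational(-17537, 9) ≈ -1948.6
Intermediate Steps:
Function('g')(m, l) = Add(Mul(Rational(-1, 2), m), Mul(Rational(-1, 2), Pow(l, 2))) (Function('g')(m, l) = Mul(Rational(-1, 2), Add(m, Mul(l, l))) = Mul(Rational(-1, 2), Add(m, Pow(l, 2))) = Add(Mul(Rational(-1, 2), m), Mul(Rational(-1, 2), Pow(l, 2))))
Function('O')(r) = -27 (Function('O')(r) = Add(-21, Mul(3, -2)) = Add(-21, -6) = -27)
Function('a')(f) = Add(9, Mul(-1, Pow(Add(4, f), -1), Add(-27, f))) (Function('a')(f) = Add(9, Mul(-1, Mul(Add(f, -27), Pow(Add(f, 4), -1)))) = Add(9, Mul(-1, Mul(Add(-27, f), Pow(Add(4, f), -1)))) = Add(9, Mul(-1, Mul(Pow(Add(4, f), -1), Add(-27, f)))) = Add(9, Mul(-1, Pow(Add(4, f), -1), Add(-27, f))))
Add(Mul(-40, 49), Function('a')(5)) = Add(Mul(-40, 49), Mul(Pow(Add(4, 5), -1), Add(63, Mul(8, 5)))) = Add(-1960, Mul(Pow(9, -1), Add(63, 40))) = Add(-1960, Mul(Rational(1, 9), 103)) = Add(-1960, Rational(103, 9)) = Rational(-17537, 9)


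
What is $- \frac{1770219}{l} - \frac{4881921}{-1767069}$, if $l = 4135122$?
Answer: $\frac{631823696713}{270631329534} \approx 2.3346$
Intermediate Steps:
$- \frac{1770219}{l} - \frac{4881921}{-1767069} = - \frac{1770219}{4135122} - \frac{4881921}{-1767069} = \left(-1770219\right) \frac{1}{4135122} - - \frac{1627307}{589023} = - \frac{196691}{459458} + \frac{1627307}{589023} = \frac{631823696713}{270631329534}$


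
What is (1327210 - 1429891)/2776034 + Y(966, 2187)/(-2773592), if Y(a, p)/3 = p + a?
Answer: -155526852879/3849792847064 ≈ -0.040399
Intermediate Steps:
Y(a, p) = 3*a + 3*p (Y(a, p) = 3*(p + a) = 3*(a + p) = 3*a + 3*p)
(1327210 - 1429891)/2776034 + Y(966, 2187)/(-2773592) = (1327210 - 1429891)/2776034 + (3*966 + 3*2187)/(-2773592) = -102681*1/2776034 + (2898 + 6561)*(-1/2773592) = -102681/2776034 + 9459*(-1/2773592) = -102681/2776034 - 9459/2773592 = -155526852879/3849792847064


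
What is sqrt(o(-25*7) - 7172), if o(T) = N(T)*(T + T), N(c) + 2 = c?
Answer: sqrt(54778) ≈ 234.05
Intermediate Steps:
N(c) = -2 + c
o(T) = 2*T*(-2 + T) (o(T) = (-2 + T)*(T + T) = (-2 + T)*(2*T) = 2*T*(-2 + T))
sqrt(o(-25*7) - 7172) = sqrt(2*(-25*7)*(-2 - 25*7) - 7172) = sqrt(2*(-175)*(-2 - 175) - 7172) = sqrt(2*(-175)*(-177) - 7172) = sqrt(61950 - 7172) = sqrt(54778)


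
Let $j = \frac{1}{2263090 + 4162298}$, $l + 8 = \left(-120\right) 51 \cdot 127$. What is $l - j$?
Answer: $- \frac{4994119972225}{6425388} \approx -7.7725 \cdot 10^{5}$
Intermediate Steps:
$l = -777248$ ($l = -8 + \left(-120\right) 51 \cdot 127 = -8 - 777240 = -777248$)
$j = \frac{1}{6425388} \approx 1.5563 \cdot 10^{-7}$
$l - j = -777248 - \frac{1}{6425388} = - \frac{4994119972225}{6425388}$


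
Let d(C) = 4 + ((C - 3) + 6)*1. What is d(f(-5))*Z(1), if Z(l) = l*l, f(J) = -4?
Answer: 3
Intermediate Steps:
Z(l) = l²
d(C) = 7 + C (d(C) = 4 + ((-3 + C) + 6)*1 = 4 + (3 + C)*1 = 4 + (3 + C) = 7 + C)
d(f(-5))*Z(1) = (7 - 4)*1² = 3*1 = 3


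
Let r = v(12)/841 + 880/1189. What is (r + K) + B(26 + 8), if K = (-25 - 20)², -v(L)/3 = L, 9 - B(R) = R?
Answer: 68986044/34481 ≈ 2000.7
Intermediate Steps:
B(R) = 9 - R
v(L) = -3*L
r = 24044/34481 (r = -3*12/841 + 880/1189 = -36*1/841 + 880*(1/1189) = -36/841 + 880/1189 = 24044/34481 ≈ 0.69731)
K = 2025 (K = (-45)² = 2025)
(r + K) + B(26 + 8) = (24044/34481 + 2025) + (9 - (26 + 8)) = 69848069/34481 + (9 - 1*34) = 69848069/34481 + (9 - 34) = 69848069/34481 - 25 = 68986044/34481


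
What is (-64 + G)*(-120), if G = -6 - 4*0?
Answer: 8400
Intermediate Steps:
G = -6 (G = -6 + 0 = -6)
(-64 + G)*(-120) = (-64 - 6)*(-120) = -70*(-120) = 8400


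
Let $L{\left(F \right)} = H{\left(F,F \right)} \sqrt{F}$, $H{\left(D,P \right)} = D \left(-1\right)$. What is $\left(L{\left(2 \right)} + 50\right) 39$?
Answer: $1950 - 78 \sqrt{2} \approx 1839.7$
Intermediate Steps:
$H{\left(D,P \right)} = - D$
$L{\left(F \right)} = - F^{\frac{3}{2}}$ ($L{\left(F \right)} = - F \sqrt{F} = - F^{\frac{3}{2}}$)
$\left(L{\left(2 \right)} + 50\right) 39 = \left(- 2^{\frac{3}{2}} + 50\right) 39 = \left(- 2 \sqrt{2} + 50\right) 39 = \left(50 - 2 \sqrt{2}\right) 39 = 1950 - 78 \sqrt{2}$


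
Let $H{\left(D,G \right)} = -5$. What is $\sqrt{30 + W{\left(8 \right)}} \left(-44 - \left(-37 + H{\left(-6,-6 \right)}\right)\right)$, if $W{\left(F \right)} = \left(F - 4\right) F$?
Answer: $- 2 \sqrt{62} \approx -15.748$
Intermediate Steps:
$W{\left(F \right)} = F \left(-4 + F\right)$ ($W{\left(F \right)} = \left(-4 + F\right) F = F \left(-4 + F\right)$)
$\sqrt{30 + W{\left(8 \right)}} \left(-44 - \left(-37 + H{\left(-6,-6 \right)}\right)\right) = \sqrt{30 + 8 \left(-4 + 8\right)} \left(-44 + \left(67 - \left(30 - 5\right)\right)\right) = \sqrt{30 + 8 \cdot 4} \left(-44 + \left(67 - 25\right)\right) = \sqrt{30 + 32} \left(-44 + \left(67 - 25\right)\right) = \sqrt{62} \left(-44 + 42\right) = \sqrt{62} \left(-2\right) = - 2 \sqrt{62}$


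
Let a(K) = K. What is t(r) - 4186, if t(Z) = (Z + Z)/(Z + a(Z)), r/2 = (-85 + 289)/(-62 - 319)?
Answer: -4185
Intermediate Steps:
r = -136/127 (r = 2*((-85 + 289)/(-62 - 319)) = 2*(204/(-381)) = 2*(204*(-1/381)) = 2*(-68/127) = -136/127 ≈ -1.0709)
t(Z) = 1 (t(Z) = (Z + Z)/(Z + Z) = (2*Z)/((2*Z)) = (2*Z)*(1/(2*Z)) = 1)
t(r) - 4186 = 1 - 4186 = -4185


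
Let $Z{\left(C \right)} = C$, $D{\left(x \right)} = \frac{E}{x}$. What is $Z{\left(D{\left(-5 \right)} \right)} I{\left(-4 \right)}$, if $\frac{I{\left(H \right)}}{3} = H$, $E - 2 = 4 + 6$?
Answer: $\frac{144}{5} \approx 28.8$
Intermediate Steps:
$E = 12$ ($E = 2 + \left(4 + 6\right) = 2 + 10 = 12$)
$D{\left(x \right)} = \frac{12}{x}$
$I{\left(H \right)} = 3 H$
$Z{\left(D{\left(-5 \right)} \right)} I{\left(-4 \right)} = \frac{12}{-5} \cdot 3 \left(-4\right) = 12 \left(- \frac{1}{5}\right) \left(-12\right) = \left(- \frac{12}{5}\right) \left(-12\right) = \frac{144}{5}$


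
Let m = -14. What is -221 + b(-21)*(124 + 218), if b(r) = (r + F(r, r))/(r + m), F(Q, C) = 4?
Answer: -1921/35 ≈ -54.886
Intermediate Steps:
b(r) = (4 + r)/(-14 + r) (b(r) = (r + 4)/(r - 14) = (4 + r)/(-14 + r))
-221 + b(-21)*(124 + 218) = -221 + ((4 - 21)/(-14 - 21))*(124 + 218) = -221 + (-17/(-35))*342 = -221 - 1/35*(-17)*342 = -221 + (17/35)*342 = -221 + 5814/35 = -1921/35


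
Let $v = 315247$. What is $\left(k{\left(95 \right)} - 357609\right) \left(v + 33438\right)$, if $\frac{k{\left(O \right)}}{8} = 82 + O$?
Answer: $-124199156205$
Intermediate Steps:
$k{\left(O \right)} = 656 + 8 O$ ($k{\left(O \right)} = 8 \left(82 + O\right) = 656 + 8 O$)
$\left(k{\left(95 \right)} - 357609\right) \left(v + 33438\right) = \left(\left(656 + 8 \cdot 95\right) - 357609\right) \left(315247 + 33438\right) = \left(\left(656 + 760\right) - 357609\right) 348685 = \left(1416 - 357609\right) 348685 = \left(-356193\right) 348685 = -124199156205$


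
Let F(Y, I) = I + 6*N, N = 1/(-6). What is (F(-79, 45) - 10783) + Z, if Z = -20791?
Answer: -31530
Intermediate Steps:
N = -⅙ ≈ -0.16667
F(Y, I) = -1 + I (F(Y, I) = I + 6*(-⅙) = I - 1 = -1 + I)
(F(-79, 45) - 10783) + Z = ((-1 + 45) - 10783) - 20791 = (44 - 10783) - 20791 = -10739 - 20791 = -31530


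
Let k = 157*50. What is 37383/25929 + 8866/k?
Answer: 87223844/33923775 ≈ 2.5712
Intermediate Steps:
k = 7850
37383/25929 + 8866/k = 37383/25929 + 8866/7850 = 37383*(1/25929) + 8866*(1/7850) = 12461/8643 + 4433/3925 = 87223844/33923775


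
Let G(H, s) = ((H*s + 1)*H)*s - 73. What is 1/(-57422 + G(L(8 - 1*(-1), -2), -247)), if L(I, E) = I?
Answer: 1/4882011 ≈ 2.0483e-7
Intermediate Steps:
G(H, s) = -73 + H*s*(1 + H*s) (G(H, s) = ((1 + H*s)*H)*s - 73 = (H*(1 + H*s))*s - 73 = H*s*(1 + H*s) - 73 = -73 + H*s*(1 + H*s))
1/(-57422 + G(L(8 - 1*(-1), -2), -247)) = 1/(-57422 + (-73 + (8 - 1*(-1))*(-247) + (8 - 1*(-1))²*(-247)²)) = 1/(-57422 + (-73 + (8 + 1)*(-247) + (8 + 1)²*61009)) = 1/(-57422 + (-73 + 9*(-247) + 9²*61009)) = 1/(-57422 + (-73 - 2223 + 81*61009)) = 1/(-57422 + (-73 - 2223 + 4941729)) = 1/(-57422 + 4939433) = 1/4882011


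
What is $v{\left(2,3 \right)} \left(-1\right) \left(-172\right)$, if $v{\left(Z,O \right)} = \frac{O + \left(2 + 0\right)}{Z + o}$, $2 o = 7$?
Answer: $\frac{1720}{11} \approx 156.36$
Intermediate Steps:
$o = \frac{7}{2}$ ($o = \frac{1}{2} \cdot 7 = \frac{7}{2} \approx 3.5$)
$v{\left(Z,O \right)} = \frac{2 + O}{\frac{7}{2} + Z}$ ($v{\left(Z,O \right)} = \frac{O + \left(2 + 0\right)}{Z + \frac{7}{2}} = \frac{O + 2}{\frac{7}{2} + Z} = \frac{2 + O}{\frac{7}{2} + Z}$)
$v{\left(2,3 \right)} \left(-1\right) \left(-172\right) = \frac{2 \left(2 + 3\right)}{7 + 2 \cdot 2} \left(-1\right) \left(-172\right) = 2 \frac{1}{7 + 4} \cdot 5 \left(-1\right) \left(-172\right) = 2 \cdot \frac{1}{11} \cdot 5 \left(-1\right) \left(-172\right) = \frac{10}{11} \left(-1\right) \left(-172\right) = \left(- \frac{10}{11}\right) \left(-172\right) = \frac{1720}{11}$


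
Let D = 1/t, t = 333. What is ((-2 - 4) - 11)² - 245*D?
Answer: 95992/333 ≈ 288.26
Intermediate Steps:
D = 1/333 ≈ 0.0030030
((-2 - 4) - 11)² - 245*D = ((-2 - 4) - 11)² - 245*1/333 = (-6 - 11)² - 245/333 = (-17)² - 245/333 = 289 - 245/333 = 95992/333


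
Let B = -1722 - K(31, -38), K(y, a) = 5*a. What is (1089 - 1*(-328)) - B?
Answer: 2949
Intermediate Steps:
B = -1532 (B = -1722 - 5*(-38) = -1722 - 1*(-190) = -1722 + 190 = -1532)
(1089 - 1*(-328)) - B = (1089 - 1*(-328)) - 1*(-1532) = (1089 + 328) + 1532 = 1417 + 1532 = 2949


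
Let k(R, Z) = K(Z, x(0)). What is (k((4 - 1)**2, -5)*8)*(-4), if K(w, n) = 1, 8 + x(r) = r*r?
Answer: -32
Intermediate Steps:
x(r) = -8 + r**2 (x(r) = -8 + r*r = -8 + r**2)
k(R, Z) = 1
(k((4 - 1)**2, -5)*8)*(-4) = (1*8)*(-4) = 8*(-4) = -32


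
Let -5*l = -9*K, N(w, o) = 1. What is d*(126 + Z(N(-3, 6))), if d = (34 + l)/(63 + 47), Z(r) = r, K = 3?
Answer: 25019/550 ≈ 45.489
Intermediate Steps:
l = 27/5 (l = -(-9)*3/5 = -⅕*(-27) = 27/5 ≈ 5.4000)
d = 197/550 (d = (34 + 27/5)/(63 + 47) = (197/5)/110 = (197/5)*(1/110) = 197/550 ≈ 0.35818)
d*(126 + Z(N(-3, 6))) = 197*(126 + 1)/550 = (197/550)*127 = 25019/550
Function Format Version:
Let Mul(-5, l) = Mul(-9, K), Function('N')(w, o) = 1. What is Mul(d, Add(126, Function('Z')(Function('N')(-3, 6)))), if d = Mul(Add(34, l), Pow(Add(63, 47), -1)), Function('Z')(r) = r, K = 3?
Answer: Rational(25019, 550) ≈ 45.489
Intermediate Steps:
l = Rational(27, 5) (l = Mul(Rational(-1, 5), Mul(-9, 3)) = Mul(Rational(-1, 5), -27) = Rational(27, 5) ≈ 5.4000)
d = Rational(197, 550) (d = Mul(Add(34, Rational(27, 5)), Pow(Add(63, 47), -1)) = Mul(Rational(197, 5), Pow(110, -1)) = Mul(Rational(197, 5), Rational(1, 110)) = Rational(197, 550) ≈ 0.35818)
Mul(d, Add(126, Function('Z')(Function('N')(-3, 6)))) = Mul(Rational(197, 550), Add(126, 1)) = Mul(Rational(197, 550), 127) = Rational(25019, 550)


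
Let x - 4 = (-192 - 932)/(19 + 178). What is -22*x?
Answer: 7392/197 ≈ 37.523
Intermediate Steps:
x = -336/197 (x = 4 + (-192 - 932)/(19 + 178) = 4 - 1124/197 = -336/197 ≈ -1.7056)
-22*x = -22*(-336/197) = 7392/197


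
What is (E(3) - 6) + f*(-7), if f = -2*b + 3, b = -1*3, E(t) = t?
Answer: -66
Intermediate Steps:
b = -3
f = 9 (f = -2*(-3) + 3 = 6 + 3 = 9)
(E(3) - 6) + f*(-7) = (3 - 6) + 9*(-7) = -3 - 63 = -66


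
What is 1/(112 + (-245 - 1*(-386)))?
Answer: 1/253 ≈ 0.0039526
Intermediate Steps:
1/(112 + (-245 - 1*(-386))) = 1/(112 + (-245 + 386)) = 1/(112 + 141) = 1/253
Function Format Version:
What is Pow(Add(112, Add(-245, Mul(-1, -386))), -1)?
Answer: Rational(1, 253) ≈ 0.0039526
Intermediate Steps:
Pow(Add(112, Add(-245, Mul(-1, -386))), -1) = Pow(Add(112, Add(-245, 386)), -1) = Pow(Add(112, 141), -1) = Pow(253, -1) = Rational(1, 253)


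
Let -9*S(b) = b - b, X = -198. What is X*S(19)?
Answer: 0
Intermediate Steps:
S(b) = 0 (S(b) = -(b - b)/9 = -⅑*0 = 0)
X*S(19) = -198*0 = 0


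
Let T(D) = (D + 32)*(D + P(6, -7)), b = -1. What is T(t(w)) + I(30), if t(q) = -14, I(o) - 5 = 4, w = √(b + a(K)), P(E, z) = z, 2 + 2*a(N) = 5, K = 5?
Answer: -369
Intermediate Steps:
a(N) = 3/2 (a(N) = -1 + (½)*5 = -1 + 5/2 = 3/2)
w = √2/2 (w = √(-1 + 3/2) = √(½) = √2/2 ≈ 0.70711)
I(o) = 9 (I(o) = 5 + 4 = 9)
T(D) = (-7 + D)*(32 + D) (T(D) = (D + 32)*(D - 7) = (32 + D)*(-7 + D) = (-7 + D)*(32 + D))
T(t(w)) + I(30) = (-224 + (-14)² + 25*(-14)) + 9 = (-224 + 196 - 350) + 9 = -378 + 9 = -369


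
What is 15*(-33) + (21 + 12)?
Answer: -462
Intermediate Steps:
15*(-33) + (21 + 12) = -495 + 33 = -462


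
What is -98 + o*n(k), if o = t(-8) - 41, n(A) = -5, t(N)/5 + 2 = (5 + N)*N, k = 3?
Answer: -443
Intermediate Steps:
t(N) = -10 + 5*N*(5 + N) (t(N) = -10 + 5*((5 + N)*N) = -10 + 5*(N*(5 + N)) = -10 + 5*N*(5 + N))
o = 69 (o = (-10 + 5*(-8)**2 + 25*(-8)) - 41 = (-10 + 5*64 - 200) - 41 = (-10 + 320 - 200) - 41 = 110 - 41 = 69)
-98 + o*n(k) = -98 + 69*(-5) = -98 - 345 = -443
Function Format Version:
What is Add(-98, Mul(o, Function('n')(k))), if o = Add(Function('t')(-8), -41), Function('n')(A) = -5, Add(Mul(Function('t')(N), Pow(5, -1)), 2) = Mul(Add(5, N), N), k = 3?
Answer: -443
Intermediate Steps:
Function('t')(N) = Add(-10, Mul(5, N, Add(5, N))) (Function('t')(N) = Add(-10, Mul(5, Mul(Add(5, N), N))) = Add(-10, Mul(5, Mul(N, Add(5, N)))) = Add(-10, Mul(5, N, Add(5, N))))
o = 69 (o = Add(Add(-10, Mul(5, Pow(-8, 2)), Mul(25, -8)), -41) = Add(Add(-10, Mul(5, 64), -200), -41) = Add(Add(-10, 320, -200), -41) = Add(110, -41) = 69)
Add(-98, Mul(o, Function('n')(k))) = Add(-98, Mul(69, -5)) = Add(-98, -345) = -443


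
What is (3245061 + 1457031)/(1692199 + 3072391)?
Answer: 2351046/2382295 ≈ 0.98688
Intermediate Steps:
(3245061 + 1457031)/(1692199 + 3072391) = 4702092/4764590 = 4702092*(1/4764590) = 2351046/2382295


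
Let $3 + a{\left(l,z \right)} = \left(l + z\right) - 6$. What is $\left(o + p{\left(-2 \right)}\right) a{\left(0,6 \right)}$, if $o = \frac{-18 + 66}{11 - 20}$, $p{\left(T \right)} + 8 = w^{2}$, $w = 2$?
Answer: $28$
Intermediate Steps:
$a{\left(l,z \right)} = -9 + l + z$ ($a{\left(l,z \right)} = -3 - \left(6 - l - z\right) = -3 + \left(-6 + l + z\right) = -9 + l + z$)
$p{\left(T \right)} = -4$ ($p{\left(T \right)} = -8 + 2^{2} = -8 + 4 = -4$)
$o = - \frac{16}{3}$ ($o = \frac{48}{-9} = 48 \left(- \frac{1}{9}\right) = - \frac{16}{3} \approx -5.3333$)
$\left(o + p{\left(-2 \right)}\right) a{\left(0,6 \right)} = \left(- \frac{16}{3} - 4\right) \left(-9 + 0 + 6\right) = \left(- \frac{28}{3}\right) \left(-3\right) = 28$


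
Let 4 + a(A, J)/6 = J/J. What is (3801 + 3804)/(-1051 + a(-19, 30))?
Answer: -7605/1069 ≈ -7.1141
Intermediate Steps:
a(A, J) = -18 (a(A, J) = -24 + 6*(J/J) = -24 + 6*1 = -24 + 6 = -18)
(3801 + 3804)/(-1051 + a(-19, 30)) = (3801 + 3804)/(-1051 - 18) = 7605/(-1069) = 7605*(-1/1069) = -7605/1069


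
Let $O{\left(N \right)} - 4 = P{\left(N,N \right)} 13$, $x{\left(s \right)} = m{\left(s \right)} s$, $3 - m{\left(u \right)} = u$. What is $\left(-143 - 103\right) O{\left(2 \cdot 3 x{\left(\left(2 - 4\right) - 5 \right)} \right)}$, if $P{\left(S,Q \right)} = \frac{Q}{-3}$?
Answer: $-448704$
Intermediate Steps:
$m{\left(u \right)} = 3 - u$
$P{\left(S,Q \right)} = - \frac{Q}{3}$ ($P{\left(S,Q \right)} = Q \left(- \frac{1}{3}\right) = - \frac{Q}{3}$)
$x{\left(s \right)} = s \left(3 - s\right)$ ($x{\left(s \right)} = \left(3 - s\right) s = s \left(3 - s\right)$)
$O{\left(N \right)} = 4 - \frac{13 N}{3}$ ($O{\left(N \right)} = 4 + - \frac{N}{3} \cdot 13 = 4 - \frac{13 N}{3}$)
$\left(-143 - 103\right) O{\left(2 \cdot 3 x{\left(\left(2 - 4\right) - 5 \right)} \right)} = \left(-143 - 103\right) \left(4 - \frac{13 \cdot 2 \cdot 3 \left(\left(2 - 4\right) - 5\right) \left(3 - \left(\left(2 - 4\right) - 5\right)\right)}{3}\right) = - 246 \left(4 - \frac{13 \cdot 6 \left(-2 - 5\right) \left(3 - \left(-2 - 5\right)\right)}{3}\right) = - 246 \left(4 - \frac{13 \cdot 6 \left(- 7 \left(3 - -7\right)\right)}{3}\right) = - 246 \left(4 - \frac{13 \cdot 6 \left(- 7 \left(3 + 7\right)\right)}{3}\right) = - 246 \left(4 - \frac{13 \cdot 6 \left(\left(-7\right) 10\right)}{3}\right) = - 246 \left(4 - \frac{13 \cdot 6 \left(-70\right)}{3}\right) = - 246 \left(4 - -1820\right) = - 246 \left(4 + 1820\right) = \left(-246\right) 1824 = -448704$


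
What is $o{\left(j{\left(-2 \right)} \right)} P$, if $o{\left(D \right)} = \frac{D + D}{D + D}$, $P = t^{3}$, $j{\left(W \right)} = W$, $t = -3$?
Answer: $-27$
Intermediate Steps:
$P = -27$ ($P = \left(-3\right)^{3} = -27$)
$o{\left(D \right)} = 1$ ($o{\left(D \right)} = \frac{2 D}{2 D} = 2 D \frac{1}{2 D} = 1$)
$o{\left(j{\left(-2 \right)} \right)} P = 1 \left(-27\right) = -27$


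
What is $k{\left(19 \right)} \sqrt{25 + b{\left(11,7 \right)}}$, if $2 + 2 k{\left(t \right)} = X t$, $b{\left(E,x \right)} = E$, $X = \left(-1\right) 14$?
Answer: $-804$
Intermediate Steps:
$X = -14$
$k{\left(t \right)} = -1 - 7 t$ ($k{\left(t \right)} = -1 + \frac{\left(-14\right) t}{2} = -1 - 7 t$)
$k{\left(19 \right)} \sqrt{25 + b{\left(11,7 \right)}} = \left(-1 - 133\right) \sqrt{25 + 11} = \left(-1 - 133\right) \sqrt{36} = \left(-134\right) 6 = -804$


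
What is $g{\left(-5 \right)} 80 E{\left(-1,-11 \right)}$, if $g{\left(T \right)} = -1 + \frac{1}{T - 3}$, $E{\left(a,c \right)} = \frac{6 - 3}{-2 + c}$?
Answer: $\frac{270}{13} \approx 20.769$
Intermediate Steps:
$E{\left(a,c \right)} = \frac{3}{-2 + c}$
$g{\left(T \right)} = -1 + \frac{1}{-3 + T}$
$g{\left(-5 \right)} 80 E{\left(-1,-11 \right)} = \frac{4 - -5}{-3 - 5} \cdot 80 \frac{3}{-2 - 11} = \frac{4 + 5}{-8} \cdot 80 \frac{3}{-13} = \left(- \frac{1}{8}\right) 9 \cdot 80 \cdot 3 \left(- \frac{1}{13}\right) = \left(- \frac{9}{8}\right) 80 \left(- \frac{3}{13}\right) = \left(-90\right) \left(- \frac{3}{13}\right) = \frac{270}{13}$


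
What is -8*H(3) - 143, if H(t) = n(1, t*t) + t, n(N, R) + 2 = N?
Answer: -159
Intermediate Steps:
n(N, R) = -2 + N
H(t) = -1 + t (H(t) = (-2 + 1) + t = -1 + t)
-8*H(3) - 143 = -8*(-1 + 3) - 143 = -8*2 - 143 = -16 - 143 = -159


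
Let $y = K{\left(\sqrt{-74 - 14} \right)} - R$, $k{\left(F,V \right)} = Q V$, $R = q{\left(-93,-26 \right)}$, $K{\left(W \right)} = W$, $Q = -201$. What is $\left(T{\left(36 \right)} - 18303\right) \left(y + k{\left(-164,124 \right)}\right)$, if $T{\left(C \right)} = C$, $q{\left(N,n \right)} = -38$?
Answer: $454592562 - 36534 i \sqrt{22} \approx 4.5459 \cdot 10^{8} - 1.7136 \cdot 10^{5} i$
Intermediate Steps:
$R = -38$
$k{\left(F,V \right)} = - 201 V$
$y = 38 + 2 i \sqrt{22}$ ($y = \sqrt{-74 - 14} - -38 = \sqrt{-88} + 38 = 2 i \sqrt{22} + 38 = 38 + 2 i \sqrt{22} \approx 38.0 + 9.3808 i$)
$\left(T{\left(36 \right)} - 18303\right) \left(y + k{\left(-164,124 \right)}\right) = \left(36 - 18303\right) \left(\left(38 + 2 i \sqrt{22}\right) - 24924\right) = - 18267 \left(\left(38 + 2 i \sqrt{22}\right) - 24924\right) = - 18267 \left(-24886 + 2 i \sqrt{22}\right) = 454592562 - 36534 i \sqrt{22}$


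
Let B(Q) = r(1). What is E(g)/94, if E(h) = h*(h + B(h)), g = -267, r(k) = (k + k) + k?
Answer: 35244/47 ≈ 749.87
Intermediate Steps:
r(k) = 3*k (r(k) = 2*k + k = 3*k)
B(Q) = 3 (B(Q) = 3*1 = 3)
E(h) = h*(3 + h) (E(h) = h*(h + 3) = h*(3 + h))
E(g)/94 = -267*(3 - 267)/94 = -267*(-264)*(1/94) = 70488*(1/94) = 35244/47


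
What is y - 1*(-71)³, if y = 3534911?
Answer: 3892822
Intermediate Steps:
y - 1*(-71)³ = 3534911 - 1*(-71)³ = 3534911 - 1*(-357911) = 3534911 + 357911 = 3892822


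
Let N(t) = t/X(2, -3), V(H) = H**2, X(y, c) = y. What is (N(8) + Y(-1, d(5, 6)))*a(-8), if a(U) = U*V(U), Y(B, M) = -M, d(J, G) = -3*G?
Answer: -11264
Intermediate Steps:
N(t) = t/2
a(U) = U**3 (a(U) = U*U**2 = U**3)
(N(8) + Y(-1, d(5, 6)))*a(-8) = ((1/2)*8 - (-3)*6)*(-8)**3 = (4 - 1*(-18))*(-512) = (4 + 18)*(-512) = 22*(-512) = -11264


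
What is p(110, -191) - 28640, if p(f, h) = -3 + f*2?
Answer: -28423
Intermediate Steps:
p(f, h) = -3 + 2*f
p(110, -191) - 28640 = (-3 + 2*110) - 28640 = (-3 + 220) - 28640 = 217 - 28640 = -28423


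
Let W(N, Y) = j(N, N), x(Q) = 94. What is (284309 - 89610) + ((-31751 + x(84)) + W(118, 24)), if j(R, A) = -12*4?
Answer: 162994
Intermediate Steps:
j(R, A) = -48
W(N, Y) = -48
(284309 - 89610) + ((-31751 + x(84)) + W(118, 24)) = (284309 - 89610) + ((-31751 + 94) - 48) = 194699 + (-31657 - 48) = 194699 - 31705 = 162994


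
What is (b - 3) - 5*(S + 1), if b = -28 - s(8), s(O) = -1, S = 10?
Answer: -85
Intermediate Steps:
b = -27 (b = -28 - 1*(-1) = -28 + 1 = -27)
(b - 3) - 5*(S + 1) = (-27 - 3) - 5*(10 + 1) = -30 - 5*11 = -30 - 1*55 = -30 - 55 = -85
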